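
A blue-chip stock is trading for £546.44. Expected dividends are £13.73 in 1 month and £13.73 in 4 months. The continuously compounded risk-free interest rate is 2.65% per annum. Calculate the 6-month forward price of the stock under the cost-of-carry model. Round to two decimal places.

£526.06

PV(dividends) I = 13.73·e^(−0.0265·1/12) + 13.73·e^(−0.0265·4/12)
I = 13.6997 + 13.6093 = 27.3090
F = (S − I)·e^(rT) = (546.44 − 27.3090) · e^(0.0265·6/12)
= 519.1310 · e^0.013250 = 519.1310 × 1.013338 = £526.06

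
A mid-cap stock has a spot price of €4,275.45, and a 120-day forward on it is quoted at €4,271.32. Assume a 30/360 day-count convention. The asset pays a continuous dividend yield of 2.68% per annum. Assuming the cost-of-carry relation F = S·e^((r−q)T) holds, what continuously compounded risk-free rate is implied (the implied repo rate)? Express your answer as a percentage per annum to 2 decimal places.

From F = S·e^((r−q)T): (r − q) = ln(F/S)/T
ln(4271.32/4275.45) = ln(0.999034) = -0.000966
(r − q) = -0.000966 / (120/360) = -0.002898
r = ln(F/S)/T + q = -0.002898 + 0.0268 = 0.023902
r = 2.39%

2.39%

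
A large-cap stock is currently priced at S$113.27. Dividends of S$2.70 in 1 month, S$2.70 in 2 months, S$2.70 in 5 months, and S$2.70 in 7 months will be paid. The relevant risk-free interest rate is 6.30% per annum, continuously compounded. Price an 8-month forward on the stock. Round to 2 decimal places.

S$107.08

PV(dividends) I = 2.70·e^(−0.0630·1/12) + 2.70·e^(−0.0630·2/12) + 2.70·e^(−0.0630·5/12) + 2.70·e^(−0.0630·7/12)
I = 2.6859 + 2.6718 + 2.6300 + 2.6026 = 10.5903
F = (S − I)·e^(rT) = (113.27 − 10.5903) · e^(0.0630·8/12)
= 102.6797 · e^0.042000 = 102.6797 × 1.042894 = S$107.08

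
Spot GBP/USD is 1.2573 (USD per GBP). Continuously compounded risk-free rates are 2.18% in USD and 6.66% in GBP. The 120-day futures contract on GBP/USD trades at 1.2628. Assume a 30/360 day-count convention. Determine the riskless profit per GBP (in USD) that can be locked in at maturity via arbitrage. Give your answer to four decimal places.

0.0241 per GBP (in USD)

Fair futures: F* = S·e^(carry·T), with carry = (r_USD − r_GBP) = 0.0218 − 0.0666 = -0.0448
F* = 1.2573 · e^(-0.0448 × 120/360) = 1.2573 · e^-0.014933 = 1.2573 × 0.985178 = 1.2387
Market 1.2628 > fair 1.2387: forward overpriced → cash-and-carry (buy spot, short the forward).
At maturity, profit = |F_mkt − F*| = |1.2628 − 1.2387| = 0.0241 per GBP (in USD)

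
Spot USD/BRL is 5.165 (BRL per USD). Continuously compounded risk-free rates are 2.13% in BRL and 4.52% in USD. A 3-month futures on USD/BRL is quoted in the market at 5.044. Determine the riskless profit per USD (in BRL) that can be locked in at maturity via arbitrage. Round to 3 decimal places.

Fair futures: F* = S·e^(carry·T), with carry = (r_BRL − r_USD) = 0.0213 − 0.0452 = -0.0239
F* = 5.165 · e^(-0.0239 × 3/12) = 5.165 · e^-0.005975 = 5.165 × 0.994043 = 5.1342
Market 5.044 < fair 5.1342: forward underpriced → reverse cash-and-carry (short spot, go long the forward).
At maturity, profit = |F_mkt − F*| = |5.044 − 5.1342| = 0.090 per USD (in BRL)

0.090 per USD (in BRL)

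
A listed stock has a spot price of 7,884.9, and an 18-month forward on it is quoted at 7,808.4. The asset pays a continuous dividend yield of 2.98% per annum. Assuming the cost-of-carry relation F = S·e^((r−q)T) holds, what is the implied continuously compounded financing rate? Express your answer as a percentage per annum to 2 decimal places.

From F = S·e^((r−q)T): (r − q) = ln(F/S)/T
ln(7808.4/7884.9) = ln(0.990298) = -0.009749
(r − q) = -0.009749 / (18/12) = -0.006499
r = ln(F/S)/T + q = -0.006499 + 0.0298 = 0.023301
r = 2.33%

2.33%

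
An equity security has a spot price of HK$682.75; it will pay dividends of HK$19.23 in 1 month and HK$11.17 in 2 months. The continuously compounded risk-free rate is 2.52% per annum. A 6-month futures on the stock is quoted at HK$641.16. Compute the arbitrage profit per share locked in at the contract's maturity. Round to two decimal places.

PV(dividends) I = 19.23·e^(−0.0252·1/12) + 11.17·e^(−0.0252·2/12) = 30.3128
Fair futures F* = (S − I)·e^(rT) = (682.75 − 30.3128)·e^0.012600 = 652.4372 × 1.012680 = 660.7101
Market HK$641.16 < fair 660.7101: forward underpriced → reverse cash-and-carry (short the stock, invest proceeds at r, pay the dividends, go long the forward).
Profit at T = |F_mkt − F*| = |641.16 − 660.7101| = HK$19.55 per share

HK$19.55 per share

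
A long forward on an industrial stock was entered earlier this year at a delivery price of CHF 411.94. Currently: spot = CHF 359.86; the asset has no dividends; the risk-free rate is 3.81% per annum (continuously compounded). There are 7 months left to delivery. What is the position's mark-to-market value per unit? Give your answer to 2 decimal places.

Current fair forward for the remaining 7 months: F = S·e^(r·T), r = 0.0381
F = 359.86 · e^(0.0381 × 7/12) = 359.86 × 1.022474 = 367.9475
Value of long forward = (F − K)·e^(−rT) = (367.9475 − 411.94) · e^(−0.0381·7/12)
= -43.9925 × 0.978020 = -43.03

-CHF 43.03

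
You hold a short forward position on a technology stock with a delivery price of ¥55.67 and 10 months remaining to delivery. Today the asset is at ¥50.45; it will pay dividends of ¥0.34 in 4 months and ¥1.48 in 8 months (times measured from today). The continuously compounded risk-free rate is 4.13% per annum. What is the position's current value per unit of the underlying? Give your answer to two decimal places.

PV(remaining dividends) I = 0.34·e^(−0.0413·4/12) + 1.48·e^(−0.0413·8/12) = 1.7752
Current forward F = (S − I)·e^(rT) = (50.45 − 1.7752)·e^(0.0413·10/12) = 48.6748 × 1.035016 = 50.3792
Value (long) = (F − K)·e^(−rT) = (50.3792 − 55.67) × 0.966169 = -5.1118
Short position value = −(long value) = ¥5.11

¥5.11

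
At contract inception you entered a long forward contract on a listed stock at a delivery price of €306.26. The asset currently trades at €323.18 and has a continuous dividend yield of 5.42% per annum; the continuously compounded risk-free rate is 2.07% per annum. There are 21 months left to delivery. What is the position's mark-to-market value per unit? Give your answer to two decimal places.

-€1.43

Current fair forward for the remaining 21 months: F = S·e^((r − q)·T), (r − q) = 0.0207 − 0.0542 = -0.0335
F = 323.18 · e^(-0.0335 × 21/12) = 323.18 × 0.943060 = 304.7781
Value of long forward = (F − K)·e^(−rT) = (304.7781 − 306.26) · e^(−0.0207·21/12)
= -1.4819 × 0.964423 = -1.43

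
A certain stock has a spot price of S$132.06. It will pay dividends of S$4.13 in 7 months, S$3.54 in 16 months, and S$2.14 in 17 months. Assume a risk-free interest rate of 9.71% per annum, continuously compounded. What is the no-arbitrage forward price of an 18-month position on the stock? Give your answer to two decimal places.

PV(dividends) I = 4.13·e^(−0.0971·7/12) + 3.54·e^(−0.0971·16/12) + 2.14·e^(−0.0971·17/12)
I = 3.9026 + 3.1101 + 1.8650 = 8.8777
F = (S − I)·e^(rT) = (132.06 − 8.8777) · e^(0.0971·18/12)
= 123.1823 · e^0.145650 = 123.1823 × 1.156791 = S$142.50

S$142.50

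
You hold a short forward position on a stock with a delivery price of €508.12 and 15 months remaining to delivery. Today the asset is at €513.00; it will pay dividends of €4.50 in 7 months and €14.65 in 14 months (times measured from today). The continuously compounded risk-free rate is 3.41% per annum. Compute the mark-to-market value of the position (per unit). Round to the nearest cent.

PV(remaining dividends) I = 4.50·e^(−0.0341·7/12) + 14.65·e^(−0.0341·14/12) = 18.4900
Current forward F = (S − I)·e^(rT) = (513.00 − 18.4900)·e^(0.0341·15/12) = 494.5100 × 1.043546 = 516.0439
Value (long) = (F − K)·e^(−rT) = (516.0439 − 508.12) × 0.958271 = 7.5932
Short position value = −(long value) = -€7.59

-€7.59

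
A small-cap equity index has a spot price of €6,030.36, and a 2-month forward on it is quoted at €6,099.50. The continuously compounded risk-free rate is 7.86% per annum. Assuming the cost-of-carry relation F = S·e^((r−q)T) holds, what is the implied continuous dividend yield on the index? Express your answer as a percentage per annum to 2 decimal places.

From F = S·e^((r−q)T): (r − q) = ln(F/S)/T
ln(6099.50/6030.36) = ln(1.011465) = 0.011400
(r − q) = 0.011400 / (2/12) = 0.068400
q = r − ln(F/S)/T = 0.0786 − 0.068400 = 0.010200
q = 1.02%

1.02%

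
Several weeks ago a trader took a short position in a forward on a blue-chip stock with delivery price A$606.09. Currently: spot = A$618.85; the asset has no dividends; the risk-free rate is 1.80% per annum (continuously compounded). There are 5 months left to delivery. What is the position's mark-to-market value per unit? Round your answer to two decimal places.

-A$17.29

Current fair forward for the remaining 5 months: F = S·e^(r·T), r = 0.0180
F = 618.85 · e^(0.0180 × 5/12) = 618.85 × 1.007528 = 623.5087
Value of long forward = (F − K)·e^(−rT) = (623.5087 − 606.09) · e^(−0.0180·5/12)
= 17.4187 × 0.992528 = 17.29
Short position value = −(long value) = -A$17.29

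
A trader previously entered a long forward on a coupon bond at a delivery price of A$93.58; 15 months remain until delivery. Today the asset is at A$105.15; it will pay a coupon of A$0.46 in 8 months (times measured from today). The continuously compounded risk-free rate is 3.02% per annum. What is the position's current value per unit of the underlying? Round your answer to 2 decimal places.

PV(remaining coupons) I = 0.46·e^(−0.0302·8/12) = 0.4508
Current forward F = (S − I)·e^(rT) = (105.15 − 0.4508)·e^(0.0302·15/12) = 104.6992 × 1.038472 = 108.7272
Value (long) = (F − K)·e^(−rT) = (108.7272 − 93.58) × 0.962954 = 14.5861
Value = A$14.59

A$14.59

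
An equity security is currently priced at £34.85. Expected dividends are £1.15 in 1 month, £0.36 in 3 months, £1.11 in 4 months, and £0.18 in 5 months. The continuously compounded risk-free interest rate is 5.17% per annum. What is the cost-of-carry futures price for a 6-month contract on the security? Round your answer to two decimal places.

£32.92

PV(dividends) I = 1.15·e^(−0.0517·1/12) + 0.36·e^(−0.0517·3/12) + 1.11·e^(−0.0517·4/12) + 0.18·e^(−0.0517·5/12)
I = 1.1451 + 0.3554 + 1.0910 + 0.1762 = 2.7677
F = (S − I)·e^(rT) = (34.85 − 2.7677) · e^(0.0517·6/12)
= 32.0823 · e^0.025850 = 32.0823 × 1.026187 = £32.92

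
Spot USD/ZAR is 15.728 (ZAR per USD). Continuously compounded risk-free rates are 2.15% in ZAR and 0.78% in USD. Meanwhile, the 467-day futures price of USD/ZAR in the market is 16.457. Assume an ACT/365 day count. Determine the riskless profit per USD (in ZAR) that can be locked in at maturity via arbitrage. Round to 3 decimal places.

Fair futures: F* = S·e^(carry·T), with carry = (r_ZAR − r_USD) = 0.0215 − 0.0078 = 0.0137
F* = 15.728 · e^(0.0137 × 467/365) = 15.728 · e^0.017528 = 15.728 × 1.017683 = 16.0061
Market 16.457 > fair 16.0061: forward overpriced → cash-and-carry (buy spot, short the forward).
At maturity, profit = |F_mkt − F*| = |16.457 − 16.0061| = 0.451 per USD (in ZAR)

0.451 per USD (in ZAR)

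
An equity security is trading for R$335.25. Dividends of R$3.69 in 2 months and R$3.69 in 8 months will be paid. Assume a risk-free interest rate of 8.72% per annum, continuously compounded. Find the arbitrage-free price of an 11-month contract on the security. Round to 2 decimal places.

PV(dividends) I = 3.69·e^(−0.0872·2/12) + 3.69·e^(−0.0872·8/12)
I = 3.6368 + 3.4816 = 7.1184
F = (S − I)·e^(rT) = (335.25 − 7.1184) · e^(0.0872·11/12)
= 328.1316 · e^0.079933 = 328.1316 × 1.083214 = R$355.44

R$355.44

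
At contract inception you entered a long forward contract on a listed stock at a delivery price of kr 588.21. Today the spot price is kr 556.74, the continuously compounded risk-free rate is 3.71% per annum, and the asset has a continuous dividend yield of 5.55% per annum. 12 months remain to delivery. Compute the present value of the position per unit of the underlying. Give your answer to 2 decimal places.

-kr 40.10

Current fair forward for the remaining 12 months: F = S·e^((r − q)·T), (r − q) = 0.0371 − 0.0555 = -0.0184
F = 556.74 · e^(-0.0184 × 12/12) = 556.74 × 0.981768 = 546.5895
Value of long forward = (F − K)·e^(−rT) = (546.5895 − 588.21) · e^(−0.0371·12/12)
= -41.6205 × 0.963580 = -40.10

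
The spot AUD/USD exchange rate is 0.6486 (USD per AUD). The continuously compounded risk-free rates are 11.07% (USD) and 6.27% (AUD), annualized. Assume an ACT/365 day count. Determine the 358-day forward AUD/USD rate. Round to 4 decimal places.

0.6799

F = S·e^((r_USD − r_AUD)T) = 0.6486 · e^((0.1107 − 0.0627) × 358/365)
= 0.6486 · e^0.047079 = 0.6486 × 1.048205
F = 0.6799 USD per AUD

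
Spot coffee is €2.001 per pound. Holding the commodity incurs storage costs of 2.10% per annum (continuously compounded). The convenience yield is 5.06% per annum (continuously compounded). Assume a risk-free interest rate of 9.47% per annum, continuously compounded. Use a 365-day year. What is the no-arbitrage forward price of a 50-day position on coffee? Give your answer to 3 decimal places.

Net carry = r + u − y = 0.0947 + 0.0210 − 0.0506 = 0.0651
F = S·e^((r+u−y)T) = 2.001 · e^(0.0651 × 50/365) = 2.001 · e^0.008918
= 2.001 × 1.008958 = €2.019 per pound

€2.019 per pound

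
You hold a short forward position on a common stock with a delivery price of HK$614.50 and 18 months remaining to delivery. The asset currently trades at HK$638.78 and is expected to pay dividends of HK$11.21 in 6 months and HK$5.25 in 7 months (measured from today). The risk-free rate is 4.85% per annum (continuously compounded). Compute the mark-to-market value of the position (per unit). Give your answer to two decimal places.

PV(remaining dividends) I = 11.21·e^(−0.0485·6/12) + 5.25·e^(−0.0485·7/12) = 16.0450
Current forward F = (S − I)·e^(rT) = (638.78 − 16.0450)·e^(0.0485·18/12) = 622.7350 × 1.075462 = 669.7278
Value (long) = (F − K)·e^(−rT) = (669.7278 − 614.50) × 0.929833 = 51.3526
Short position value = −(long value) = -HK$51.35

-HK$51.35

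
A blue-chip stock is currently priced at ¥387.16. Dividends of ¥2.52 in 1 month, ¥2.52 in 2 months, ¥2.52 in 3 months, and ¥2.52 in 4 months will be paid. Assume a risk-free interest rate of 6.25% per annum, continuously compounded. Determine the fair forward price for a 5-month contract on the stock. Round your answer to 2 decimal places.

¥387.16

PV(dividends) I = 2.52·e^(−0.0625·1/12) + 2.52·e^(−0.0625·2/12) + 2.52·e^(−0.0625·3/12) + 2.52·e^(−0.0625·4/12)
I = 2.5069 + 2.4939 + 2.4809 + 2.4680 = 9.9497
F = (S − I)·e^(rT) = (387.16 − 9.9497) · e^(0.0625·5/12)
= 377.2103 · e^0.026042 = 377.2103 × 1.026384 = ¥387.16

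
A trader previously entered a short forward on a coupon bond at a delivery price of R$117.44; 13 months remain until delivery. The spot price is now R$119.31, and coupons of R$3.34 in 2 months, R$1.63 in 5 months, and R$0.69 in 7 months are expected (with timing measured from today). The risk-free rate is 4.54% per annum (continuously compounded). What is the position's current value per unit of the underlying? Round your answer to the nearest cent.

PV(remaining coupons) I = 3.34·e^(−0.0454·2/12) + 1.63·e^(−0.0454·5/12) + 0.69·e^(−0.0454·7/12) = 5.5862
Current forward F = (S − I)·e^(rT) = (119.31 − 5.5862)·e^(0.0454·13/12) = 113.7238 × 1.050413 = 119.4570
Value (long) = (F − K)·e^(−rT) = (119.4570 − 117.44) × 0.952007 = 1.9202
Short position value = −(long value) = -R$1.92

-R$1.92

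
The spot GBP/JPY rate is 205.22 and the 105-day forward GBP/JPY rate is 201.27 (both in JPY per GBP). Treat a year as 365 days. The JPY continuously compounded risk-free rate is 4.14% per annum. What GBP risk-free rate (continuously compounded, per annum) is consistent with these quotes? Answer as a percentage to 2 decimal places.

F = S·e^((r_JPY − r_GBP)T) ⇒ r_GBP = r_JPY − ln(F/S)/T
ln(201.27/205.22) = -0.019435; /(105/365) = -0.067560
r_GBP = 0.0414 + 0.067560 = 0.108960
r_GBP = 10.90%

10.90%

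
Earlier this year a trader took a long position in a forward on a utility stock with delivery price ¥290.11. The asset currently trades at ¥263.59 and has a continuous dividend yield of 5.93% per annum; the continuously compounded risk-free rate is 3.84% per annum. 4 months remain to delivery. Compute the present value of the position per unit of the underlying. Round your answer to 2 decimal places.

Current fair forward for the remaining 4 months: F = S·e^((r − q)·T), (r − q) = 0.0384 − 0.0593 = -0.0209
F = 263.59 · e^(-0.0209 × 4/12) = 263.59 × 0.993058 = 261.7602
Value of long forward = (F − K)·e^(−rT) = (261.7602 − 290.11) · e^(−0.0384·4/12)
= -28.3498 × 0.987282 = -27.99

-¥27.99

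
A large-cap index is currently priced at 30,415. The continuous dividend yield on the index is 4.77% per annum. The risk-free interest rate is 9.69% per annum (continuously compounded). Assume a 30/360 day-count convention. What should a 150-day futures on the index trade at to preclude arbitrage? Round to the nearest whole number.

31,045

F = S·e^((r − q)T) = 30415 · e^((0.0969 − 0.0477) × 150/360)
= 30415 · e^0.020500 = 30415 × 1.020712
F = 31,045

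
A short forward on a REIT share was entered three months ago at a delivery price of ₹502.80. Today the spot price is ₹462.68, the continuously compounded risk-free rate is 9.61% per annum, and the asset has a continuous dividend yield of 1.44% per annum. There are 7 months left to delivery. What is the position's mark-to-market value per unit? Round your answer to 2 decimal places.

₹16.58

Current fair forward for the remaining 7 months: F = S·e^((r − q)·T), (r − q) = 0.0961 − 0.0144 = 0.0817
F = 462.68 · e^(0.0817 × 7/12) = 462.68 × 1.048812 = 485.2643
Value of long forward = (F − K)·e^(−rT) = (485.2643 − 502.80) · e^(−0.0961·7/12)
= -17.5357 × 0.945484 = -16.58
Short position value = −(long value) = ₹16.58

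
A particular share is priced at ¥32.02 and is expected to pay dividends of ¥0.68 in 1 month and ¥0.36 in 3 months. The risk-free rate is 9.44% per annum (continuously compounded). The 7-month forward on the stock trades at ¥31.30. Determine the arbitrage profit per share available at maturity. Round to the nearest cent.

¥1.45 per share

PV(dividends) I = 0.68·e^(−0.0944·1/12) + 0.36·e^(−0.0944·3/12) = 1.0263
Fair forward F* = (S − I)·e^(rT) = (32.02 − 1.0263)·e^0.055067 = 30.9937 × 1.056611 = 32.7483
Market ¥31.30 < fair 32.7483: forward underpriced → reverse cash-and-carry (short the stock, invest proceeds at r, pay the dividends, go long the forward).
Profit at T = |F_mkt − F*| = |31.30 − 32.7483| = ¥1.45 per share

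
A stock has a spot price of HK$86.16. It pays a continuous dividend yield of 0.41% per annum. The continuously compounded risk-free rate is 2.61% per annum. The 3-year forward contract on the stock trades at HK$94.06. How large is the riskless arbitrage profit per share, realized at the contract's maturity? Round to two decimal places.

Fair forward: F* = S·e^(carry·T), with carry = (r − q) = 0.0261 − 0.0041 = 0.0220
F* = 86.16 · e^(0.0220 × 3) = 86.16 · e^0.066000 = 86.16 × 1.068227 = HK$92.0384
Market HK$94.06 > fair HK$92.0384: forward overpriced → cash-and-carry (buy spot, short the forward).
At maturity, profit = |F_mkt − F*| = |94.06 − 92.0384| = HK$2.02 per share

HK$2.02 per share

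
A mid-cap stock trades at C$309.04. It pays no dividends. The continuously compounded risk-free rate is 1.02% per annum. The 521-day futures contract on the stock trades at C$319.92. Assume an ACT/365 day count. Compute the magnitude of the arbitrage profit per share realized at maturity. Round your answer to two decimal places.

Fair futures: F* = S·e^(carry·T), with carry = r = 0.0102
F* = 309.04 · e^(0.0102 × 521/365) = 309.04 · e^0.014559 = 309.04 × 1.014665 = C$313.5721
Market C$319.92 > fair C$313.5721: forward overpriced → cash-and-carry (buy spot, short the forward).
At maturity, profit = |F_mkt − F*| = |319.92 − 313.5721| = C$6.35 per share

C$6.35 per share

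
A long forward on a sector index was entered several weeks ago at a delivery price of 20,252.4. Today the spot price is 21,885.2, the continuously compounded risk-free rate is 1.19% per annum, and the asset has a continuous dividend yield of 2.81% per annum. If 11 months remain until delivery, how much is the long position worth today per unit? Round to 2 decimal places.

1295.99

Current fair forward for the remaining 11 months: F = S·e^((r − q)·T), (r − q) = 0.0119 − 0.0281 = -0.0162
F = 21885.2 · e^(-0.0162 × 11/12) = 21885.2 × 0.98525972 = 21562.6060
Value of long forward = (F − K)·e^(−rT) = (21562.6060 − 20252.4) · e^(−0.0119·11/12)
= 1310.2060 × 0.98915095 = 1295.99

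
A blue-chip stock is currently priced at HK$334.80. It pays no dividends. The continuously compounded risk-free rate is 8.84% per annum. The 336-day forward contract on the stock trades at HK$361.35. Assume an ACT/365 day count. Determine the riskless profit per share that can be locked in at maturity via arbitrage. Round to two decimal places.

Fair forward: F* = S·e^(carry·T), with carry = r = 0.0884
F* = 334.80 · e^(0.0884 × 336/365) = 334.80 · e^0.081376 = 334.80 × 1.084779 = HK$363.1840
Market HK$361.35 < fair HK$363.1840: forward underpriced → reverse cash-and-carry (short spot, go long the forward).
At maturity, profit = |F_mkt − F*| = |361.35 − 363.1840| = HK$1.83 per share

HK$1.83 per share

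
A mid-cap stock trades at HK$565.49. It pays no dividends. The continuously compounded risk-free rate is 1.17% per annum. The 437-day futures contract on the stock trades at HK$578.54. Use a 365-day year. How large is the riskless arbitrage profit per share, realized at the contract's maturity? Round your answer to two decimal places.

Fair futures: F* = S·e^(carry·T), with carry = r = 0.0117
F* = 565.49 · e^(0.0117 × 437/365) = 565.49 · e^0.014008 = 565.49 × 1.014107 = HK$573.4674
Market HK$578.54 > fair HK$573.4674: forward overpriced → cash-and-carry (buy spot, short the forward).
At maturity, profit = |F_mkt − F*| = |578.54 − 573.4674| = HK$5.07 per share

HK$5.07 per share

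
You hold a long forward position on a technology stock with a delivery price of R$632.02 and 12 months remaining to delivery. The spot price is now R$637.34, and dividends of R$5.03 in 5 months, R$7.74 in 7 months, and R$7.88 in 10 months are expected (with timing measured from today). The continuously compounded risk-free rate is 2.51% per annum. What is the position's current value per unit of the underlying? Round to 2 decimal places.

R$0.66

PV(remaining dividends) I = 5.03·e^(−0.0251·5/12) + 7.74·e^(−0.0251·7/12) + 7.88·e^(−0.0251·10/12) = 20.3221
Current forward F = (S − I)·e^(rT) = (637.34 − 20.3221)·e^(0.0251·12/12) = 617.0179 × 1.025418 = 632.7013
Value (long) = (F − K)·e^(−rT) = (632.7013 − 632.02) × 0.975212 = 0.6644
Value = R$0.66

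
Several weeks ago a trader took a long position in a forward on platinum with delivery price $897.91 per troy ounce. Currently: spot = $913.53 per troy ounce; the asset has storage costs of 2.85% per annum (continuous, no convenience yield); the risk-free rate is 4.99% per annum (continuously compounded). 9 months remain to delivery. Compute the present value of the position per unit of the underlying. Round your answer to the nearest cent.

$68.34 per troy ounce

Current fair forward for the remaining 9 months: F = S·e^((r + u)·T), (r + u) = 0.0499 + 0.0285 = 0.0784
F = 913.53 · e^(0.0784 × 9/12) = 913.53 × 1.060563 = 968.8561
Value of long forward = (F − K)·e^(−rT) = (968.8561 − 897.91) · e^(−0.0499·9/12)
= 70.9461 × 0.963267 = 68.34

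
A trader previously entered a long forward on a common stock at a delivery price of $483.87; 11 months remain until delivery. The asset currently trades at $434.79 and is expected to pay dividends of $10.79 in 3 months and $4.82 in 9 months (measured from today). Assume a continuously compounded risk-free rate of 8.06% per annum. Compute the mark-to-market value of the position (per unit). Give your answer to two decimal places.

-$29.73

PV(remaining dividends) I = 10.79·e^(−0.0806·3/12) + 4.82·e^(−0.0806·9/12) = 15.1120
Current forward F = (S − I)·e^(rT) = (434.79 − 15.1120)·e^(0.0806·11/12) = 419.6780 × 1.076681 = 451.8593
Value (long) = (F − K)·e^(−rT) = (451.8593 − 483.87) × 0.928780 = -29.7309
Value = -$29.73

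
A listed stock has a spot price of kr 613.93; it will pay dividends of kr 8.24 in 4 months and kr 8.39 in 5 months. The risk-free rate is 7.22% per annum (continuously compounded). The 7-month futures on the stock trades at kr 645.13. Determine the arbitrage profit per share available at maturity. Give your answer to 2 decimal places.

PV(dividends) I = 8.24·e^(−0.0722·4/12) + 8.39·e^(−0.0722·5/12) = 16.1854
Fair futures F* = (S − I)·e^(rT) = (613.93 − 16.1854)·e^0.042117 = 597.7446 × 1.043017 = 623.4578
Market kr 645.13 > fair 623.4578: forward overpriced → cash-and-carry (borrow at r, buy the stock and collect the dividends, short the forward).
Profit at T = |F_mkt − F*| = |645.13 − 623.4578| = kr 21.67 per share

kr 21.67 per share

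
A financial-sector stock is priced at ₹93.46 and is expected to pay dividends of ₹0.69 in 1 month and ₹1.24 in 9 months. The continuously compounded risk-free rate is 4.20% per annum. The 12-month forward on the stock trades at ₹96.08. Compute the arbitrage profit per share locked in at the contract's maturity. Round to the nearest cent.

PV(dividends) I = 0.69·e^(−0.0420·1/12) + 1.24·e^(−0.0420·9/12) = 1.8891
Fair forward F* = (S − I)·e^(rT) = (93.46 − 1.8891)·e^0.042000 = 91.5709 × 1.042894 = 95.4987
Market ₹96.08 > fair 95.4987: forward overpriced → cash-and-carry (borrow at r, buy the stock and collect the dividends, short the forward).
Profit at T = |F_mkt − F*| = |96.08 − 95.4987| = ₹0.58 per share

₹0.58 per share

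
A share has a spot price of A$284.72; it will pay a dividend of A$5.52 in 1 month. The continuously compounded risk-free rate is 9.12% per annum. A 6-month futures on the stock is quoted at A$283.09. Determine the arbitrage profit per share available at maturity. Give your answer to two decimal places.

A$9.18 per share

PV(dividends) I = 5.52·e^(−0.0912·1/12) = 5.4782
Fair futures F* = (S − I)·e^(rT) = (284.72 − 5.4782)·e^0.045600 = 279.2418 × 1.046656 = 292.2701
Market A$283.09 < fair 292.2701: forward underpriced → reverse cash-and-carry (short the stock, invest proceeds at r, pay the dividends, go long the forward).
Profit at T = |F_mkt − F*| = |283.09 − 292.2701| = A$9.18 per share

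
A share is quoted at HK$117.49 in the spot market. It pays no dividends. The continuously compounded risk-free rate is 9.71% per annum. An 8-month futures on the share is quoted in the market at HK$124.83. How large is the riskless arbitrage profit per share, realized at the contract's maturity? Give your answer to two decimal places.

Fair futures: F* = S·e^(carry·T), with carry = r = 0.0971
F* = 117.49 · e^(0.0971 × 8/12) = 117.49 · e^0.064733 = 117.49 × 1.066874 = HK$125.3470
Market HK$124.83 < fair HK$125.3470: forward underpriced → reverse cash-and-carry (short spot, go long the forward).
At maturity, profit = |F_mkt − F*| = |124.83 − 125.3470| = HK$0.52 per share

HK$0.52 per share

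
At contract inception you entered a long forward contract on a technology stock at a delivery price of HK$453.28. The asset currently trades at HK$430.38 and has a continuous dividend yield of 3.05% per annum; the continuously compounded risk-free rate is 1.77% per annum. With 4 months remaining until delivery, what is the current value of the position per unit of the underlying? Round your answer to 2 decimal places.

-HK$24.59

Current fair forward for the remaining 4 months: F = S·e^((r − q)·T), (r − q) = 0.0177 − 0.0305 = -0.0128
F = 430.38 · e^(-0.0128 × 4/12) = 430.38 × 0.995742 = 428.5474
Value of long forward = (F − K)·e^(−rT) = (428.5474 − 453.28) · e^(−0.0177·4/12)
= -24.7326 × 0.994117 = -24.59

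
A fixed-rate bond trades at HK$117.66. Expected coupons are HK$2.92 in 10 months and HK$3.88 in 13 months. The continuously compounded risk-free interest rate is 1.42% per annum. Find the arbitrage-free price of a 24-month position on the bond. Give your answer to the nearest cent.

HK$114.15

PV(coupons) I = 2.92·e^(−0.0142·10/12) + 3.88·e^(−0.0142·13/12)
I = 2.8857 + 3.8208 = 6.7065
F = (S − I)·e^(rT) = (117.66 − 6.7065) · e^(0.0142·24/12)
= 110.9535 · e^0.028400 = 110.9535 × 1.028807 = HK$114.15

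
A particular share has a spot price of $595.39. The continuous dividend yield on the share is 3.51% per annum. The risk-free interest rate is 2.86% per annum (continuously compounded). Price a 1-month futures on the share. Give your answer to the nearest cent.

F = S·e^((r − q)T) = 595.39 · e^((0.0286 − 0.0351) × 1/12)
= 595.39 · e^-0.000542 = 595.39 × 0.999458
F = $595.07

$595.07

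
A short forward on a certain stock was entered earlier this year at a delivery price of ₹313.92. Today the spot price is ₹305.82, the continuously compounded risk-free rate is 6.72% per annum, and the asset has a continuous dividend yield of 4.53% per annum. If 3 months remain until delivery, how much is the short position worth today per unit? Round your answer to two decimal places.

Current fair forward for the remaining 3 months: F = S·e^((r − q)·T), (r − q) = 0.0672 − 0.0453 = 0.0219
F = 305.82 · e^(0.0219 × 3/12) = 305.82 × 1.005490 = 307.4990
Value of long forward = (F − K)·e^(−rT) = (307.4990 − 313.92) · e^(−0.0672·3/12)
= -6.4210 × 0.983340 = -6.31
Short position value = −(long value) = ₹6.31

₹6.31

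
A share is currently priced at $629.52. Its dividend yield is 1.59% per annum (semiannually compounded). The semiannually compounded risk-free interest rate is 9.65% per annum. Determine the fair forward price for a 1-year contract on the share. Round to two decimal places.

$680.87

F = S · (1+r/2)^(2T) / (1+q/2)^(2T)
= 629.52 × 1.098828 / 1.015963 = 629.52 × 1.081563
F = $680.87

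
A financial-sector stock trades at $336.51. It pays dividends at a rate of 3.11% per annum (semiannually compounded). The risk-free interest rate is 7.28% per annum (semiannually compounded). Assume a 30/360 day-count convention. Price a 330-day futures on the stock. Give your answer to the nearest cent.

$349.28

F = S · (1+r/2)^(2T) / (1+q/2)^(2T)
= 336.51 × 1.067743 / 1.028693 = 336.51 × 1.037961
F = $349.28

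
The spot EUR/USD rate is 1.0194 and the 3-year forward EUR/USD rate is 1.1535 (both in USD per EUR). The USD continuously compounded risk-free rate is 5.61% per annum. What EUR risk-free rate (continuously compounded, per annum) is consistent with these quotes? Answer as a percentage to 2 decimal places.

1.49%

F = S·e^((r_USD − r_EUR)T) ⇒ r_EUR = r_USD − ln(F/S)/T
ln(1.1535/1.0194) = 0.123587; /(3) = 0.041196
r_EUR = 0.0561 − 0.041196 = 0.014904
r_EUR = 1.49%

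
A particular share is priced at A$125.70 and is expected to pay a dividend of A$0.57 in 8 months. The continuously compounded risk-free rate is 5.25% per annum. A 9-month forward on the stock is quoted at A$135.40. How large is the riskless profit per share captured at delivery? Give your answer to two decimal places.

A$5.22 per share

PV(dividends) I = 0.57·e^(−0.0525·8/12) = 0.5504
Fair forward F* = (S − I)·e^(rT) = (125.70 − 0.5504)·e^0.039375 = 125.1496 × 1.040160 = 130.1756
Market A$135.40 > fair 130.1756: forward overpriced → cash-and-carry (borrow at r, buy the stock and collect the dividends, short the forward).
Profit at T = |F_mkt − F*| = |135.40 − 130.1756| = A$5.22 per share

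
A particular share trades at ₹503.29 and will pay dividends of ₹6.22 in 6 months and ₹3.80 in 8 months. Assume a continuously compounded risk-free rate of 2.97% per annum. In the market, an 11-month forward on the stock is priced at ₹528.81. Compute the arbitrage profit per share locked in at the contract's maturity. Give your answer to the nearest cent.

₹21.76 per share

PV(dividends) I = 6.22·e^(−0.0297·6/12) + 3.80·e^(−0.0297·8/12) = 9.8538
Fair forward F* = (S − I)·e^(rT) = (503.29 − 9.8538)·e^0.027225 = 493.4362 × 1.027599 = 507.0545
Market ₹528.81 > fair 507.0545: forward overpriced → cash-and-carry (borrow at r, buy the stock and collect the dividends, short the forward).
Profit at T = |F_mkt − F*| = |528.81 − 507.0545| = ₹21.76 per share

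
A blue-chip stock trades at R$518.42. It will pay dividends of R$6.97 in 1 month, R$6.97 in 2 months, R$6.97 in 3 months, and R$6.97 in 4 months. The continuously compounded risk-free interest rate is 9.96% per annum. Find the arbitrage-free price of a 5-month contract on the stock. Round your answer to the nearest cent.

R$511.92

PV(dividends) I = 6.97·e^(−0.0996·1/12) + 6.97·e^(−0.0996·2/12) + 6.97·e^(−0.0996·3/12) + 6.97·e^(−0.0996·4/12)
I = 6.9124 + 6.8553 + 6.7986 + 6.7424 = 27.3087
F = (S − I)·e^(rT) = (518.42 − 27.3087) · e^(0.0996·5/12)
= 491.1113 · e^0.041500 = 491.1113 × 1.042373 = R$511.92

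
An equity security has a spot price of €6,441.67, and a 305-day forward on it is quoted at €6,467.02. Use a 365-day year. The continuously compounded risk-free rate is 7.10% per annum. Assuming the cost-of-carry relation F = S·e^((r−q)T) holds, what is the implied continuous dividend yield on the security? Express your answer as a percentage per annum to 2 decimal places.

6.63%

From F = S·e^((r−q)T): (r − q) = ln(F/S)/T
ln(6467.02/6441.67) = ln(1.003935) = 0.003927
(r − q) = 0.003927 / (305/365) = 0.004700
q = r − ln(F/S)/T = 0.0710 − 0.004700 = 0.066300
q = 6.63%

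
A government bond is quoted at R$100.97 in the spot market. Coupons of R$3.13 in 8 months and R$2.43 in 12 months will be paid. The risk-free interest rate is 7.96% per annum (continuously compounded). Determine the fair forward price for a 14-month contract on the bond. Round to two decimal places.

PV(coupons) I = 3.13·e^(−0.0796·8/12) + 2.43·e^(−0.0796·12/12)
I = 2.9682 + 2.2441 = 5.2123
F = (S − I)·e^(rT) = (100.97 − 5.2123) · e^(0.0796·14/12)
= 95.7577 · e^0.092867 = 95.7577 × 1.097316 = R$105.08

R$105.08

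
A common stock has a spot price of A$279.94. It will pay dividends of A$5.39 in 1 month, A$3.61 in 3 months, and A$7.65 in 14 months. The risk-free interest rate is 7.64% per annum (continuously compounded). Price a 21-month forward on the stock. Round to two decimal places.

PV(dividends) I = 5.39·e^(−0.0764·1/12) + 3.61·e^(−0.0764·3/12) + 7.65·e^(−0.0764·14/12)
I = 5.3558 + 3.5417 + 6.9976 = 15.8951
F = (S − I)·e^(rT) = (279.94 − 15.8951) · e^(0.0764·21/12)
= 264.0449 · e^0.133700 = 264.0449 × 1.143050 = A$301.82

A$301.82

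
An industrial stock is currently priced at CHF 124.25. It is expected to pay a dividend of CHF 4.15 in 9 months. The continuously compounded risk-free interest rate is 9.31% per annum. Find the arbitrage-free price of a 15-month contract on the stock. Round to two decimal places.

CHF 135.24

PV(dividends) I = 4.15·e^(−0.0931·9/12)
I = 3.8701
F = (S − I)·e^(rT) = (124.25 − 3.8701) · e^(0.0931·15/12)
= 120.3799 · e^0.116375 = 120.3799 × 1.123417 = CHF 135.24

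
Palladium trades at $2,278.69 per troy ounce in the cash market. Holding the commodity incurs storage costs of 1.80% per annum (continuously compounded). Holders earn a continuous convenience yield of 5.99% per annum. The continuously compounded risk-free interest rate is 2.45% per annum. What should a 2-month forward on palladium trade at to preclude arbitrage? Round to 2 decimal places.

$2,272.09 per troy ounce

Net carry = r + u − y = 0.0245 + 0.0180 − 0.0599 = -0.0174
F = S·e^((r+u−y)T) = 2278.69 · e^(-0.0174 × 2/12) = 2278.69 · e^-0.00290000
= 2278.69 × 0.99710420 = $2,272.09 per troy ounce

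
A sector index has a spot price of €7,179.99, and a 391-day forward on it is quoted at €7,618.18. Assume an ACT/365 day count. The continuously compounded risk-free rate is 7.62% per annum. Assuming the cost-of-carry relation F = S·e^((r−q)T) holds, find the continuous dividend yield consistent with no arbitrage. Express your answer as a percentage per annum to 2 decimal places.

From F = S·e^((r−q)T): (r − q) = ln(F/S)/T
ln(7618.18/7179.99) = ln(1.061029) = 0.059239
(r − q) = 0.059239 / (391/365) = 0.055300
q = r − ln(F/S)/T = 0.0762 − 0.055300 = 0.020900
q = 2.09%

2.09%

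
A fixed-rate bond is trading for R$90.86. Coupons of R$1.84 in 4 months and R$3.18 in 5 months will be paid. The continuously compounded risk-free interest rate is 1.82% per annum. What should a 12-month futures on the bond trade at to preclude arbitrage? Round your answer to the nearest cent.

R$87.45

PV(coupons) I = 1.84·e^(−0.0182·4/12) + 3.18·e^(−0.0182·5/12)
I = 1.8289 + 3.1560 = 4.9849
F = (S − I)·e^(rT) = (90.86 − 4.9849) · e^(0.0182·12/12)
= 85.8751 · e^0.018200 = 85.8751 × 1.018367 = R$87.45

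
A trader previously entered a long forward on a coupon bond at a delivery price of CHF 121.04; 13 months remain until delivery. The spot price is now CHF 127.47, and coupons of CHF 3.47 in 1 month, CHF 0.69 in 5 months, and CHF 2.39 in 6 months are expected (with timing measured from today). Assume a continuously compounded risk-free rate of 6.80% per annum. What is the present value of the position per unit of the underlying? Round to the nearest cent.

PV(remaining coupons) I = 3.47·e^(−0.0680·1/12) + 0.69·e^(−0.0680·5/12) + 2.39·e^(−0.0680·6/12) = 6.4312
Current forward F = (S − I)·e^(rT) = (127.47 − 6.4312)·e^(0.0680·13/12) = 121.0388 × 1.076448 = 130.2920
Value (long) = (F − K)·e^(−rT) = (130.2920 − 121.04) × 0.928981 = 8.5949
Value = CHF 8.59

CHF 8.59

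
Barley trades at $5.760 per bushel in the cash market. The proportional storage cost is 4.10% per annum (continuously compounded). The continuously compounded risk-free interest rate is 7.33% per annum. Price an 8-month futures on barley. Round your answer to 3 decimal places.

$6.216 per bushel

Net carry = r + u − y = 0.0733 + 0.0410 − 0.0000 = 0.1143
F = S·e^((r+u−y)T) = 5.760 · e^(0.1143 × 8/12) = 5.760 · e^0.076200
= 5.760 × 1.079178 = $6.216 per bushel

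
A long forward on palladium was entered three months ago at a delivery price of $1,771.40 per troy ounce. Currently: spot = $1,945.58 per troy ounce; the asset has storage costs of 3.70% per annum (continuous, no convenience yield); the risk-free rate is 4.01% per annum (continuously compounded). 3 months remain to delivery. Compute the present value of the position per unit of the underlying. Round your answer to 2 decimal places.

Current fair forward for the remaining 3 months: F = S·e^((r + u)·T), (r + u) = 0.0401 + 0.0370 = 0.0771
F = 1945.58 · e^(0.0771 × 3/12) = 1945.58 × 1.01946196 = 1983.4448
Value of long forward = (F − K)·e^(−rT) = (1983.4448 − 1771.40) · e^(−0.0401·3/12)
= 212.0448 × 0.99002508 = 209.93

$209.93 per troy ounce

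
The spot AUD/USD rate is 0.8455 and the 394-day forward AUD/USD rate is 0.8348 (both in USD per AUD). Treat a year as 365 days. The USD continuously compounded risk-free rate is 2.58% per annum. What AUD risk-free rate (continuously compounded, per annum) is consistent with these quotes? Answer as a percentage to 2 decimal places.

F = S·e^((r_USD − r_AUD)T) ⇒ r_AUD = r_USD − ln(F/S)/T
ln(0.8348/0.8455) = -0.012736; /(394/365) = -0.011799
r_AUD = 0.0258 + 0.011799 = 0.037599
r_AUD = 3.76%

3.76%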